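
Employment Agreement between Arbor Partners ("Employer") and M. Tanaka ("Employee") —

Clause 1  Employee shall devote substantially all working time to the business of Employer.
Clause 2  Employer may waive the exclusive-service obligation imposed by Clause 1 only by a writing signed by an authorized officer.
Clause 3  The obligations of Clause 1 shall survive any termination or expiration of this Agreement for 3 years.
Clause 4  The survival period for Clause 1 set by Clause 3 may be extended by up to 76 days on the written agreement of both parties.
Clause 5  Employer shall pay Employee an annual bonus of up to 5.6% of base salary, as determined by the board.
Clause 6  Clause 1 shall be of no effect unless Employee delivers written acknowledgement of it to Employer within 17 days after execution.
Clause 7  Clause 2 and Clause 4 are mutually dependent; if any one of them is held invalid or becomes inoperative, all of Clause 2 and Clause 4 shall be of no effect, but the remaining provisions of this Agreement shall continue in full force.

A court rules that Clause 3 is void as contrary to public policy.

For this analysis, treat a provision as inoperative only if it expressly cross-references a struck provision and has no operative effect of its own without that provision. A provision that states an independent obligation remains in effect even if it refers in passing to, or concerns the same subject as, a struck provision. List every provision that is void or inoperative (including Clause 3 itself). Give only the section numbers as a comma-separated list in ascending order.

2, 3, 4

Clause 3 is struck. The whole of Clause 4 is the extension of the survival period for Clause 1, defined by reference to Clause 3, so Clause 4 cannot stand once Clause 3 is removed. Clause 7 declares Clause 2 and Clause 4 mutually dependent; since one of them has fallen, all of them are of no effect. That brings down Clause 2 as well. The remainder continues in force under Clause 7. That leaves Clause 1, Clause 5, Clause 6, and Clause 7 in effect.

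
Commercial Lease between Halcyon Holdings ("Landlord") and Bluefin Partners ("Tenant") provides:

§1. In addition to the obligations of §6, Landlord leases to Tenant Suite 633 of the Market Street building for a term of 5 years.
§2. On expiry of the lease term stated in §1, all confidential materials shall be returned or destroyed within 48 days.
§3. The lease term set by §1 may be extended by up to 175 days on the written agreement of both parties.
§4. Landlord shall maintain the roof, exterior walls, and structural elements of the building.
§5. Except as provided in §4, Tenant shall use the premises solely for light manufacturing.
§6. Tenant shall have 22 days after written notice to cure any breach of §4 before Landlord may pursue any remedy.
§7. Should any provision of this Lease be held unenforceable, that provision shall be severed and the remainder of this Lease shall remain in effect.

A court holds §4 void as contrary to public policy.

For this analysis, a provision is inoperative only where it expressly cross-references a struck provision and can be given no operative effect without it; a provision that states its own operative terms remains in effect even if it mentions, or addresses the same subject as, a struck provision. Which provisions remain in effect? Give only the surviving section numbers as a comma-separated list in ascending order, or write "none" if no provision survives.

1, 2, 3, 5, 7

§4 is struck. The only function of §6 is the cure period for breach of §4, so it cannot stand once §4 is removed. Although §5 refers to §4, its operative terms do not depend on §4, so it remains in effect. §1 mentions §6 but its own obligation stands independently of §6, so §1 is not affected. §7 is a severability clause and preserves every provision that can still be given independent effect. The provisions still in force are §1, §2, §3, §5, and §7.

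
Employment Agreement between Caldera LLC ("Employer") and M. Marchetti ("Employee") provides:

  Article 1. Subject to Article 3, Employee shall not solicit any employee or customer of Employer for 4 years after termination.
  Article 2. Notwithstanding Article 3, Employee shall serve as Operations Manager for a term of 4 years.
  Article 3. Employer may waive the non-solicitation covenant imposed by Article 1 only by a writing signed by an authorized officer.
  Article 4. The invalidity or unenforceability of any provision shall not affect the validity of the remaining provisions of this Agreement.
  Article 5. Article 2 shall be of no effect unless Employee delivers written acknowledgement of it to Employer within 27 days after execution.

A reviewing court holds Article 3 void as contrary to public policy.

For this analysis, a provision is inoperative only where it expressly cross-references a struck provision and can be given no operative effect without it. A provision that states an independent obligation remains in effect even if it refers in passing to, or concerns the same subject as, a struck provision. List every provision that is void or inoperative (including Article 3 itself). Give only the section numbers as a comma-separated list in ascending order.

3

Article 3 is struck. Although Article 2 refers to Article 3, its operative terms do not depend on Article 3, so it remains in effect. Article 1 mentions Article 3 but its own obligation stands independently of Article 3, so Article 1 is not affected. Nothing else in the Agreement is defined by reference to Article 3. Under the severability clause in Article 4, the remaining provisions continue in force. Article 1, Article 2, Article 4, and Article 5 remain in effect.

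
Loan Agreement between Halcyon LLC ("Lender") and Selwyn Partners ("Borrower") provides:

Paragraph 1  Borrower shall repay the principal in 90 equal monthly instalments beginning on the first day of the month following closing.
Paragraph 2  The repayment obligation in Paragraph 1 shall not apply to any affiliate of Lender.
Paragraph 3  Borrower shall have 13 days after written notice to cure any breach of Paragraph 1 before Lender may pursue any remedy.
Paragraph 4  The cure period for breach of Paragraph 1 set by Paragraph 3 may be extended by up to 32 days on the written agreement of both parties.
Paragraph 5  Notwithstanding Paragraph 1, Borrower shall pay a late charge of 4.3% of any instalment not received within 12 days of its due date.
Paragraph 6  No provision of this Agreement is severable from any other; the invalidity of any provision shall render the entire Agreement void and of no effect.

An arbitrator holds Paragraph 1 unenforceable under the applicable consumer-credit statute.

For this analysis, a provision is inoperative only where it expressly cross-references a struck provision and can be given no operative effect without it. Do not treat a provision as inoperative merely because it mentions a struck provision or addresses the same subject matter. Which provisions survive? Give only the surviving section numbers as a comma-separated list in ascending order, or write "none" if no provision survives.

Paragraph 1 is struck. Paragraph 2 operates only by reference to Paragraph 1, so it falls with Paragraph 1. Paragraph 3 has no operative effect of its own apart from Paragraph 1 and is therefore inoperative. The whole of Paragraph 4 is the extension of the cure period for breach of Paragraph 1, defined by reference to Paragraph 3, so Paragraph 4 cannot stand once Paragraph 3 is removed. Paragraph 6 provides that the Agreement is not severable, so the invalidity of any one provision voids the entire Agreement. No provision of the Agreement survives.

none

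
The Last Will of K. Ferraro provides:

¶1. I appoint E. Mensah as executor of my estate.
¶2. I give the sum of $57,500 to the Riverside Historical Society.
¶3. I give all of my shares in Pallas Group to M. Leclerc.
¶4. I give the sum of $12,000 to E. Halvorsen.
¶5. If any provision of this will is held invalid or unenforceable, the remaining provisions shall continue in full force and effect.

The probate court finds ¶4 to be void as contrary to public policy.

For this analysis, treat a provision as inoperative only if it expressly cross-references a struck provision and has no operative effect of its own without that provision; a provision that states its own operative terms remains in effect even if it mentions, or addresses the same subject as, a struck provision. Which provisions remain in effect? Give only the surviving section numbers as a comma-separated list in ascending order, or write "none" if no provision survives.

1, 2, 3, 5

¶4 is struck. No other provision's operative terms depend on ¶4. Under the severability clause in ¶5, the remaining provisions continue in force. The provisions still in force are ¶1, ¶2, ¶3, and ¶5.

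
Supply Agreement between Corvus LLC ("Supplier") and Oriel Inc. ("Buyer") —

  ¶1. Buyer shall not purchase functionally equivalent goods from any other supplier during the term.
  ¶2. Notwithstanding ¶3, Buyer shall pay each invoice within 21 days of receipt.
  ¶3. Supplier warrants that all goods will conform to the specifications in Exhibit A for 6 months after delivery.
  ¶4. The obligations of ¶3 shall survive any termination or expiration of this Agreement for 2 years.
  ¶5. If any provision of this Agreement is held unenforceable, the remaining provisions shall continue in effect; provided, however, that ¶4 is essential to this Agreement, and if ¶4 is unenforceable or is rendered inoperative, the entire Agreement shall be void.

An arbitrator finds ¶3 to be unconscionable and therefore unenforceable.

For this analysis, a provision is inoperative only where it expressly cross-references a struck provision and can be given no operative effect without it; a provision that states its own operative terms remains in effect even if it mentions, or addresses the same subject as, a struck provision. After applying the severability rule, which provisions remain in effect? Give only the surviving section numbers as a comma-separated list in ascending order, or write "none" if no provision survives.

none

¶3 is struck. ¶4 has no operative effect of its own apart from ¶3 and is therefore inoperative. ¶5 makes ¶4 an essential term, and ¶4 has been rendered inoperative by the cascade; under ¶5, the entire Agreement is therefore void. No provision of the Agreement survives.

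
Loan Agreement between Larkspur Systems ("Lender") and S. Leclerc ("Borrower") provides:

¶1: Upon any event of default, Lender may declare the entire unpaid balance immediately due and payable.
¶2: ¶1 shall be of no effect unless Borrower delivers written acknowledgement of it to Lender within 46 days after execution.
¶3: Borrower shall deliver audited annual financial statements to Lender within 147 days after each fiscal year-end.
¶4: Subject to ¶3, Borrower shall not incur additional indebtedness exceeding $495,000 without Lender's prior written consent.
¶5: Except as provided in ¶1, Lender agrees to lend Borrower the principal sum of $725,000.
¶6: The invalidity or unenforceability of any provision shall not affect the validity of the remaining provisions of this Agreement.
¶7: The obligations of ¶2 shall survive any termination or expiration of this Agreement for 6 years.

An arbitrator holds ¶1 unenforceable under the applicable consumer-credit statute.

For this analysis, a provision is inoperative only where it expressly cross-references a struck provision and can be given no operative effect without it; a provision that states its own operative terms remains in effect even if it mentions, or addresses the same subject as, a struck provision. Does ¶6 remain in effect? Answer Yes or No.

Yes

¶1 is struck. The only function of ¶2 is the acknowledgement condition for ¶1, so it cannot stand once ¶1 is removed. ¶7 merely fixes the survival period for ¶2; with ¶2 gone it has nothing to operate on and falls away. ¶5 mentions ¶1 but its own obligation stands independently of ¶1, so ¶5 is not affected. Under the severability clause in ¶6, the remaining provisions continue in force. The provisions still in force are ¶3, ¶4, ¶5, and ¶6. ¶6 is among the surviving provisions, so the answer is yes.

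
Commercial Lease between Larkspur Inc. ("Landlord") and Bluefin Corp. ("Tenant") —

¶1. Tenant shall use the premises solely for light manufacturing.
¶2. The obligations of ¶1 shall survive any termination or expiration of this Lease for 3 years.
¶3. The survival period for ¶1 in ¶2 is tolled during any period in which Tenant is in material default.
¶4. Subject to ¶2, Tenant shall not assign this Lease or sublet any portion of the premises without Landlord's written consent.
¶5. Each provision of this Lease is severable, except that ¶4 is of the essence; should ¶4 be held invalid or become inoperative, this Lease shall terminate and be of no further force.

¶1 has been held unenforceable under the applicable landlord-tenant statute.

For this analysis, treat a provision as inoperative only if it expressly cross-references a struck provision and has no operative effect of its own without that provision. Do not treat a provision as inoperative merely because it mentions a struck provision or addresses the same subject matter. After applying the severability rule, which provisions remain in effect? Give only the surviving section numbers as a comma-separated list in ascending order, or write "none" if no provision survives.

¶1 is struck. ¶2 operates only by reference to ¶1, so it falls with ¶1. ¶3 does nothing except set the tolling of the survival period for ¶1 by reference to ¶2; with ¶2 gone it has no independent effect and is inoperative. Although ¶4 refers to ¶2, its operative terms do not depend on ¶2, so it remains in effect. ¶5 makes ¶4 an essential term, but ¶4 is unaffected, so the severability proviso in ¶5 preserves the remaining provisions. That leaves ¶4 and ¶5 in effect.

4, 5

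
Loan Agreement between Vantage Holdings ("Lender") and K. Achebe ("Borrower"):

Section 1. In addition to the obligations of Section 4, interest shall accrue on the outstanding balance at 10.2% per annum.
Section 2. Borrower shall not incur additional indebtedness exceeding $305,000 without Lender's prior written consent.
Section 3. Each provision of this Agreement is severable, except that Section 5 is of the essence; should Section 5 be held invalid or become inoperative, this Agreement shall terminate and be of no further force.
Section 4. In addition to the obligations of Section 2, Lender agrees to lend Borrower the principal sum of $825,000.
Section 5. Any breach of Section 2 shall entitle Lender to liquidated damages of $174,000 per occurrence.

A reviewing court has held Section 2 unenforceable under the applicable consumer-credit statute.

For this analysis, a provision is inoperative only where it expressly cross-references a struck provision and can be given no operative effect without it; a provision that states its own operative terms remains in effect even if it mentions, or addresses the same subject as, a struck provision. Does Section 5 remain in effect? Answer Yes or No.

Section 2 is struck. Section 5 operates only by reference to Section 2, so it falls with Section 2. Section 3 makes Section 5 an essential term, and Section 5 has been rendered inoperative by the cascade; under Section 3, the entire Agreement is therefore void. No provision of the Agreement survives. Section 5 is among the inoperative provisions, so the answer is no.

No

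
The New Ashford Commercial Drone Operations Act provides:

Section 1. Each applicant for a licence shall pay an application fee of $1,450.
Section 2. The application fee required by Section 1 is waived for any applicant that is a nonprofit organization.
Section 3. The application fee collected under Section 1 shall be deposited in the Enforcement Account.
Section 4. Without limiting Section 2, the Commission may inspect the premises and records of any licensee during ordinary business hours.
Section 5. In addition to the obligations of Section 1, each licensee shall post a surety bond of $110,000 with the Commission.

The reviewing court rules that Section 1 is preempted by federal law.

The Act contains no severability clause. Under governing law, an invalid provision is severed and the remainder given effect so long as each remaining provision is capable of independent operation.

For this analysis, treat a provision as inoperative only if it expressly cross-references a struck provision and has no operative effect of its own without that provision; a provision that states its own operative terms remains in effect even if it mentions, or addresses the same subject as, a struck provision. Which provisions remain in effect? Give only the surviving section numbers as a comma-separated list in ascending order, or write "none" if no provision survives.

Section 1 is struck. Section 2 does nothing except set the nonprofit waiver of the application fee by reference to Section 1; with Section 1 gone it has no independent effect and is inoperative. The whole of Section 3 is the disposition of the application fee, defined by reference to Section 1, so Section 3 cannot stand once Section 1 is removed. Although Section 5 refers to Section 1, its operative terms do not depend on Section 1, so it remains in effect. Although Section 4 refers to Section 2, its operative terms do not depend on Section 2, so it remains in effect. With no severability clause, the stated default rule severs what cannot stand and enforces each remaining provision that can operate on its own. The provisions still in force are Section 4 and Section 5.

4, 5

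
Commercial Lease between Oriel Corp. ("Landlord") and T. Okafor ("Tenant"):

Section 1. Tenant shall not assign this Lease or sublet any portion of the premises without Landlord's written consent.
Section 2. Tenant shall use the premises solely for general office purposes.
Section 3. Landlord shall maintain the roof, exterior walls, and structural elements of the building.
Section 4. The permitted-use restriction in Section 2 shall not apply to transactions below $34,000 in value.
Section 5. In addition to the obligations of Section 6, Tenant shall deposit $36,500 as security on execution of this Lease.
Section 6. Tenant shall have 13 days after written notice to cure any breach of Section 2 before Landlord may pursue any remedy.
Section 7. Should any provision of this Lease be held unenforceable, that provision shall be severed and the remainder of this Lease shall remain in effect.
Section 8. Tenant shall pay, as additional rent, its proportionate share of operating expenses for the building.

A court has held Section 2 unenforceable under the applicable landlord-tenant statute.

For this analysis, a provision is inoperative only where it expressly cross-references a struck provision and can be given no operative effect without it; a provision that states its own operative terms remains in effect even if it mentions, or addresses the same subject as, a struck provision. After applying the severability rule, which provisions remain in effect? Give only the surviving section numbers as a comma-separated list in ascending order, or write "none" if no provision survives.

Section 2 is struck. Section 4 operates only by reference to Section 2, so it falls with Section 2. Section 6 merely fixes the cure period for breach of Section 2; with Section 2 gone it has nothing to operate on and falls away. Although Section 5 refers to Section 6, its operative terms do not depend on Section 6, so it remains in effect. Section 7 is a severability clause and preserves every provision that can still be given independent effect. Section 1, Section 3, Section 5, Section 7, and Section 8 remain in effect.

1, 3, 5, 7, 8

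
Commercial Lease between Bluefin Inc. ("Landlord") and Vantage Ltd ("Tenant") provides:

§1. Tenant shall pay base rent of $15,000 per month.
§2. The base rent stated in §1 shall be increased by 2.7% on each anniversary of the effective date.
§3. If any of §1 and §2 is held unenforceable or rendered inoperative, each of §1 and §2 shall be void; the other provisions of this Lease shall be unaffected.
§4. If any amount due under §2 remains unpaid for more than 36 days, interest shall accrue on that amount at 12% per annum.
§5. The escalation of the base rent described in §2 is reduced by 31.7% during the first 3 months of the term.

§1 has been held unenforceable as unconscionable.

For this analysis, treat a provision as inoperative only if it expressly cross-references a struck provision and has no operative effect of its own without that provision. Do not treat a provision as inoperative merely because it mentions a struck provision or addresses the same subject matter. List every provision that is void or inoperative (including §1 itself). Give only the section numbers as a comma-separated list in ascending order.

1, 2, 4, 5

§1 is struck. §2 has no operative effect of its own apart from §1 and is therefore inoperative. §4 does nothing except set the default interest on the escalation of the base rent by reference to §2; with §2 gone it has no independent effect and is inoperative. §5 has no operative effect of its own apart from §2 and is therefore inoperative. §3 declares §1 and §2 mutually dependent; since one of them has fallen, all of them are of no effect. The remainder continues in force under §3. Only §3 remains in effect.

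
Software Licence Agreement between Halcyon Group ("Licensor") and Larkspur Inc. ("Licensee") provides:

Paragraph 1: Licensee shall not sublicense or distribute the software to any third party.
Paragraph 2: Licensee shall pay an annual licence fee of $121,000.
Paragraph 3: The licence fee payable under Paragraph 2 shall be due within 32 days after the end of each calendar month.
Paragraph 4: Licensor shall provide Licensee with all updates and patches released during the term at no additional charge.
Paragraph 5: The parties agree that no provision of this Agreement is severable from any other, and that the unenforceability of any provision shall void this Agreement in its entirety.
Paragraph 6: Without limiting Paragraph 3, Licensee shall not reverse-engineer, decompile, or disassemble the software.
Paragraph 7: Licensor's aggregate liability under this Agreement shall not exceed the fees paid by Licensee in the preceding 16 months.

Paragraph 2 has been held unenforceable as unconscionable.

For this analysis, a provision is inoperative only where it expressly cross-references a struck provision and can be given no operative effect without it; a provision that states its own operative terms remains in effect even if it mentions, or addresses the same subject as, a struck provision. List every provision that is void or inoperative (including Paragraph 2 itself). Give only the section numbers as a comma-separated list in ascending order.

Paragraph 2 is struck. Paragraph 3 operates only by reference to Paragraph 2, so it falls with Paragraph 2. Paragraph 5 provides that the Agreement is not severable, so the invalidity of any one provision voids the entire Agreement. No provision of the Agreement survives.

1, 2, 3, 4, 5, 6, 7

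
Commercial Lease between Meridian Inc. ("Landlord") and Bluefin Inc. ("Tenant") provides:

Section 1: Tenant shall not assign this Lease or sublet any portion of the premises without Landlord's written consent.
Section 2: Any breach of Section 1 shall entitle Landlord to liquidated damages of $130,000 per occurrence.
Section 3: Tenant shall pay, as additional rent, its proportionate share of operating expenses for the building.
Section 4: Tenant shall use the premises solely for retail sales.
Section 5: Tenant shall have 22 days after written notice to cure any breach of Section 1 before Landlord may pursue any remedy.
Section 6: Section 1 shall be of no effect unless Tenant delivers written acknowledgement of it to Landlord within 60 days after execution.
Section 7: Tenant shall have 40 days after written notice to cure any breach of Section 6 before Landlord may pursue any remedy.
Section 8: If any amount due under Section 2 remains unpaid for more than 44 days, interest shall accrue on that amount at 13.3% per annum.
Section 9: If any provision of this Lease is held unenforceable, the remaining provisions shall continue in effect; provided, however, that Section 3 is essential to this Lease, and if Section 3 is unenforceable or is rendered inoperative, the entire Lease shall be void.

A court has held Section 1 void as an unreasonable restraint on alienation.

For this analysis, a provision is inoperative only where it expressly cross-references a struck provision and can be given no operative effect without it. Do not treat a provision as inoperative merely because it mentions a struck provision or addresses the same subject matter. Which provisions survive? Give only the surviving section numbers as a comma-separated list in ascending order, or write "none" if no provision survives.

Section 1 is struck. Section 2 does nothing except set the liquidated-damages amount by reference to Section 1; with Section 1 gone it has no independent effect and is inoperative. Section 5 merely fixes the cure period for breach of Section 1; with Section 1 gone it has nothing to operate on and falls away. Section 6 operates only by reference to Section 1, so it falls with Section 1. Section 7 has no operative effect of its own apart from Section 6 and is therefore inoperative. The whole of Section 8 is the default interest on the liquidated-damages amount, defined by reference to Section 2, so Section 8 cannot stand once Section 2 is removed. Section 9 makes Section 3 an essential term, but Section 3 is unaffected, so the severability proviso in Section 9 preserves the remaining provisions. The provisions still in force are Section 3, Section 4, and Section 9.

3, 4, 9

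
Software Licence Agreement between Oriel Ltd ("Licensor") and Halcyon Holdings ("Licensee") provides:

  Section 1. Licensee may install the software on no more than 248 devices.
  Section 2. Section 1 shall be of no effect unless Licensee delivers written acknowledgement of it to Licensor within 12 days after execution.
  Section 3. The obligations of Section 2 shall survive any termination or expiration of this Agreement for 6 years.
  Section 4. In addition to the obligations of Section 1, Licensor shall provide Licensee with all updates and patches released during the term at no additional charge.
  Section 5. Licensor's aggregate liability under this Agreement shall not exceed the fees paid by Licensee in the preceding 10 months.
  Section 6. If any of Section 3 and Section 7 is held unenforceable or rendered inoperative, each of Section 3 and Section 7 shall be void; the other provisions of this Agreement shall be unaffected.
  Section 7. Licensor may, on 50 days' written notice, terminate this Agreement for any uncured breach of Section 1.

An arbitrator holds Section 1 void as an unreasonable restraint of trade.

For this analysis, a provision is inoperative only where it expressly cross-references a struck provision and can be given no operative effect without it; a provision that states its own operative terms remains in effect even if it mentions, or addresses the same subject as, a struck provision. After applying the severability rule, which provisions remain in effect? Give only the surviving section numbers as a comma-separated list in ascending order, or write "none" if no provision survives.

4, 5, 6

Section 1 is struck. The only function of Section 2 is the acknowledgement condition for Section 1, so it cannot stand once Section 1 is removed. The only function of Section 7 is the termination right for breach of Section 1, so it cannot stand once Section 1 is removed. The only function of Section 3 is the survival period for Section 2, so it cannot stand once Section 2 is removed. Section 4 mentions Section 1 but its own obligation stands independently of Section 1, so Section 4 is not affected. Section 6 declares Section 3 and Section 7 mutually dependent; since one of them has fallen, all of them are of no effect. The remainder continues in force under Section 6. That leaves Section 4, Section 5, and Section 6 in effect.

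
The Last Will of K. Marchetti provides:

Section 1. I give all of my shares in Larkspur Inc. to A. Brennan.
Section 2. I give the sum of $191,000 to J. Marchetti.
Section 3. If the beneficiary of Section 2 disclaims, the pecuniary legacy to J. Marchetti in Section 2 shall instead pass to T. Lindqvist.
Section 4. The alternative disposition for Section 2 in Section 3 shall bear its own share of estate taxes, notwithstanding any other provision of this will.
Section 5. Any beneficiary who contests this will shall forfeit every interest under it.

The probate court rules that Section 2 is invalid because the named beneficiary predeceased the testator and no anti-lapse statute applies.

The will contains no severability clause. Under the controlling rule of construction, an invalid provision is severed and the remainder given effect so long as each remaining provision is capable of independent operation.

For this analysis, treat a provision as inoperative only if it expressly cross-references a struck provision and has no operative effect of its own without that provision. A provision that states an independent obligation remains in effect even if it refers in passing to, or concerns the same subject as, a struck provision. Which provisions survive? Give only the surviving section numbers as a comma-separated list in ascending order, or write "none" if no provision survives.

Section 2 is struck. Section 3 merely fixes the alternative disposition for Section 2; with Section 2 gone it has nothing to operate on and falls away. The only function of Section 4 is the tax charge on Section 3, so it cannot stand once Section 3 is removed. With no severability clause, the stated default rule severs what cannot stand and enforces each remaining provision that can operate on its own. The provisions still in force are Section 1 and Section 5.

1, 5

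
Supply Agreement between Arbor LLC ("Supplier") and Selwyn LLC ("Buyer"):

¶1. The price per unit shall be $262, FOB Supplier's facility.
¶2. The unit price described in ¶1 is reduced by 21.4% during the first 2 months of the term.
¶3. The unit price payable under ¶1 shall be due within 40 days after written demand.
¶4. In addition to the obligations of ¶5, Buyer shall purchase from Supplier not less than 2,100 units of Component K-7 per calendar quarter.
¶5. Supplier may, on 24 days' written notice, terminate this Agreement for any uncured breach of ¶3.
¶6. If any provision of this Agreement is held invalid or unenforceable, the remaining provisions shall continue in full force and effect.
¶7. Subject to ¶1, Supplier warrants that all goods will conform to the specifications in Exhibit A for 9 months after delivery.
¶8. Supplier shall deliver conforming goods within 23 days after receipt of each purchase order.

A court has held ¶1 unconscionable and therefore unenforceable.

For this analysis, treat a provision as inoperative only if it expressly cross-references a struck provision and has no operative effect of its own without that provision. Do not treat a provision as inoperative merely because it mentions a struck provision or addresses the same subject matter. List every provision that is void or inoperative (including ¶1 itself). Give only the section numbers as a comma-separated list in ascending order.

¶1 is struck. ¶2 has no operative effect of its own apart from ¶1 and is therefore inoperative. ¶3 has no operative effect of its own apart from ¶1 and is therefore inoperative. ¶5 operates only by reference to ¶3, so it falls with ¶3. ¶4 mentions ¶5 but its own obligation stands independently of ¶5, so ¶4 is not affected. Although ¶7 refers to ¶1, its operative terms do not depend on ¶1, so it remains in effect. Under the severability clause in ¶6, the remaining provisions continue in force. That leaves ¶4, ¶6, ¶7, and ¶8 in effect.

1, 2, 3, 5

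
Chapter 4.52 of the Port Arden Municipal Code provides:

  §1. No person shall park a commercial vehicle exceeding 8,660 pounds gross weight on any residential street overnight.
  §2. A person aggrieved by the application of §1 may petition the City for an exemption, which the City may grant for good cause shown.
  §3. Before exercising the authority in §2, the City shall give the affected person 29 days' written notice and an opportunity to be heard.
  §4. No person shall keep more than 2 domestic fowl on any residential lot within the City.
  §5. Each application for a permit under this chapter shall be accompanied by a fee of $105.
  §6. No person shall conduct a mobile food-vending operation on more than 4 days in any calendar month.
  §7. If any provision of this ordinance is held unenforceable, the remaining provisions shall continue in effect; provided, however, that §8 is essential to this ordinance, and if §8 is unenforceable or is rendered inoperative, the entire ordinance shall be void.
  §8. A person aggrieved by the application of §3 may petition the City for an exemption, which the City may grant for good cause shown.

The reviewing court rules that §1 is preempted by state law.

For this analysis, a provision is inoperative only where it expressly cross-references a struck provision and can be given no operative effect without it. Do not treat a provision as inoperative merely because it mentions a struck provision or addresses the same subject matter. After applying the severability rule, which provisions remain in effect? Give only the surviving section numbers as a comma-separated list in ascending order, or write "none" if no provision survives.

none

§1 is struck. §2 has no operative effect of its own apart from §1 and is therefore inoperative. §3 operates only by reference to §2, so it falls with §2. The only function of §8 is the exemption procedure for §3, so it cannot stand once §3 is removed. §7 makes §8 an essential term, and §8 has been rendered inoperative by the cascade; under §7, the entire ordinance is therefore void. No provision of the ordinance survives.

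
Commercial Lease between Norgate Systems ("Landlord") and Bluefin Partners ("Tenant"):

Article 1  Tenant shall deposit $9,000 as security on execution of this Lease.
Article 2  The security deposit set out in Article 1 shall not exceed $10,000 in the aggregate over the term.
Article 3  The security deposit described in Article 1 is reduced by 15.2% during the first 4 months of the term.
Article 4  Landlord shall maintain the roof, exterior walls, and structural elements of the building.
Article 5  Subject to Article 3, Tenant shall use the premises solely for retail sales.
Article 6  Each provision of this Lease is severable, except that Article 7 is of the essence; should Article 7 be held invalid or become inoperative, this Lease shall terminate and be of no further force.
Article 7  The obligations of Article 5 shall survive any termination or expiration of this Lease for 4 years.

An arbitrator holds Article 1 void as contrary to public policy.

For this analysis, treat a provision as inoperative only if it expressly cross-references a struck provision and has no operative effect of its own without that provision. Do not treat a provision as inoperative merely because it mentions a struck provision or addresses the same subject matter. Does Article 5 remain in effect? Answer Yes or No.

Yes

Article 1 is struck. Article 2 has no operative effect of its own apart from Article 1 and is therefore inoperative. Article 3 does nothing except set the introductory reduction to the security deposit by reference to Article 1; with Article 1 gone it has no independent effect and is inoperative. Article 5 mentions Article 3 but its own obligation stands independently of Article 3, so Article 5 is not affected. Article 6 makes Article 7 an essential term, but Article 7 is unaffected, so the severability proviso in Article 6 preserves the remaining provisions. Article 4, Article 5, Article 6, and Article 7 remain in effect. Article 5 is among the surviving provisions, so the answer is yes.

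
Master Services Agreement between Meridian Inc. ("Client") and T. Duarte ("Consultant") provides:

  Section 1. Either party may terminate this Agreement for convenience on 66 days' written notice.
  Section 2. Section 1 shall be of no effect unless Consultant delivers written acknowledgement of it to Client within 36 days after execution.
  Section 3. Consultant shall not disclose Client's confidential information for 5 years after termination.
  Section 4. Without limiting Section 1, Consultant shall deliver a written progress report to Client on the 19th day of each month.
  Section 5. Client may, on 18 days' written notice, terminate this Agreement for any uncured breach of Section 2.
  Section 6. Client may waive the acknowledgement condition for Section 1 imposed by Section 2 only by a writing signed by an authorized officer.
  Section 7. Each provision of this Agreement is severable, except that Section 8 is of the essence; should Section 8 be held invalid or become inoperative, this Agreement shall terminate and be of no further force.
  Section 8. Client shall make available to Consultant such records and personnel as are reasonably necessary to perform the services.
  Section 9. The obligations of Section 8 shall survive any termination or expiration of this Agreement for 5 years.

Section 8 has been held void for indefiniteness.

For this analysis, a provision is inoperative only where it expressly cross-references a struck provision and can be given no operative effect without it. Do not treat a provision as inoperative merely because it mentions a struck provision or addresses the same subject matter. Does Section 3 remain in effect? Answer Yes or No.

Section 8 is struck. The only function of Section 9 is the survival period for Section 8, so it cannot stand once Section 8 is removed. Section 7 makes Section 8 an essential term, and Section 8 is the provision held invalid; under Section 7, the entire Agreement is therefore void. No provision of the Agreement survives. Section 3 is among the inoperative provisions, so the answer is no.

No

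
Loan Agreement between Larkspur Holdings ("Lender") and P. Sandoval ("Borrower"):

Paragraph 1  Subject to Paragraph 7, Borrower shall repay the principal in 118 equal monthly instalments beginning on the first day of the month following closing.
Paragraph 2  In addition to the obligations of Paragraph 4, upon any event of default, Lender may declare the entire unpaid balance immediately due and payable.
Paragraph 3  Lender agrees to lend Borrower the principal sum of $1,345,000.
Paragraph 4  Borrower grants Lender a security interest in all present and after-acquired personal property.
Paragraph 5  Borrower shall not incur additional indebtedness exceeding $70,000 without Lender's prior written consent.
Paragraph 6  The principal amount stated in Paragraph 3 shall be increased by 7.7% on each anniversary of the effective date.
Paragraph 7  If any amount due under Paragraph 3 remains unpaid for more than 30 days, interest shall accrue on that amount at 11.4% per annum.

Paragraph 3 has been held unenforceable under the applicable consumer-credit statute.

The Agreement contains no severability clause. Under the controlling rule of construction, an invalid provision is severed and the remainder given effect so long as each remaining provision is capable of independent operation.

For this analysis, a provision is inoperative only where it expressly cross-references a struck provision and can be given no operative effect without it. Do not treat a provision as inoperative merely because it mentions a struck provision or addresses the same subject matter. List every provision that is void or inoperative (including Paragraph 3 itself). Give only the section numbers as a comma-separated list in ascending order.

3, 6, 7

Paragraph 3 is struck. Paragraph 6 does nothing except set the escalation of the principal amount by reference to Paragraph 3; with Paragraph 3 gone it has no independent effect and is inoperative. Paragraph 7 operates only by reference to Paragraph 3, so it falls with Paragraph 3. Although Paragraph 1 refers to Paragraph 7, its operative terms do not depend on Paragraph 7, so it remains in effect. Under the stated default rule, only provisions that cannot operate independently fall away; the rest are enforced. The provisions still in force are Paragraph 1, Paragraph 2, Paragraph 4, and Paragraph 5.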